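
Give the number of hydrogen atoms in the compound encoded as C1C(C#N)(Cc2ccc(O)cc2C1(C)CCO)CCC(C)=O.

23

Hydrogens are implicit in SMILES; fill each atom to its normal valence:
  6 × C: 2 H each → 12
  4 × C: no H
  3 × C (aromatic): 1 H each → 3
  3 × C (aromatic): no H
  2 × C: 3 H each → 6
  2 × O: 1 H each → 2
  1 × N: no H
  1 × O: no H
  Total hydrogens = 23.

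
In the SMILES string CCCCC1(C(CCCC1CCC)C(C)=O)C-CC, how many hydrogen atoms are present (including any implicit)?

34

Hydrogens are implicit in SMILES; fill each atom to its normal valence:
  10 × C: 2 H each → 20
  4 × C: 3 H each → 12
  2 × C: 1 H each → 2
  2 × C: no H
  1 × O: no H
  Total hydrogens = 34.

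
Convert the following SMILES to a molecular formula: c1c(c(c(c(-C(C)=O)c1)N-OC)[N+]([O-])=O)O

C9H10N2O5

Heavy atoms from the SMILES: 9 C, 2 N, 5 O.
Implicit hydrogens by atom environment:
  4 × C (aromatic): no H
  3 × O: no H
  2 × C: 3 H each → 6
  2 × C (aromatic): 1 H each → 2
  1 × C: no H
  1 × N: 1 H
  1 × N (charge +1): no H
  1 × O: 1 H
  1 × O (charge -1): no H
  Total hydrogens = 10.
Molecular formula: C9H10N2O5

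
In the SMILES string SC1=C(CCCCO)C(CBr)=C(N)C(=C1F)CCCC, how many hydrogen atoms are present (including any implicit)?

23

Hydrogens are implicit in SMILES; fill each atom to its normal valence:
  8 × C: 2 H each → 16
  6 × C (aromatic): no H
  1 × Br: no H
  1 × C: 3 H
  1 × F: no H
  1 × N: 2 H
  1 × O: 1 H
  1 × S: 1 H
  Total hydrogens = 23.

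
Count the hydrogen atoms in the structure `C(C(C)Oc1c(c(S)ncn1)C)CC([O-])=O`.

Hydrogens are implicit in SMILES; fill each atom to its normal valence:
  3 × C (aromatic): no H
  2 × C: 3 H each → 6
  2 × C: 2 H each → 4
  2 × N (aromatic): no H
  2 × O: no H
  1 × C (aromatic): 1 H
  1 × C: 1 H
  1 × C: no H
  1 × O (charge -1): no H
  1 × S: 1 H
  Total hydrogens = 13.

13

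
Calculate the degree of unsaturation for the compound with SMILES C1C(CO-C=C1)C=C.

Molecular formula from the SMILES: C7H10O.
DoU = (2C + 2 + N − H − X)/2 = (2·7 + 2 + 0 − 10 − 0)/2 = 6/2 = 3.
(Structurally: 1 ring(s) + 2 π bond(s) = 3.)

3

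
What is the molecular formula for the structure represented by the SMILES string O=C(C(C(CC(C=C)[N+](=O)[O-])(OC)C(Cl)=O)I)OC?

Heavy atoms from the SMILES: 10 C, 1 Cl, 1 I, 1 N, 6 O.
Implicit hydrogens by atom environment:
  5 × O: no H
  3 × C: 1 H each → 3
  3 × C: no H
  2 × C: 3 H each → 6
  2 × C: 2 H each → 4
  1 × Cl: no H
  1 × I: no H
  1 × N (charge +1): no H
  1 × O (charge -1): no H
  Total hydrogens = 13.
Molecular formula: C10H13ClINO6

C10H13ClINO6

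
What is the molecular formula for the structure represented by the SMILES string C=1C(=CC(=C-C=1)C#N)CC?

Heavy atoms from the SMILES: 9 C, 1 N.
Implicit hydrogens by atom environment:
  4 × C (aromatic): 1 H each → 4
  2 × C (aromatic): no H
  1 × C: 3 H
  1 × C: 2 H
  1 × C: no H
  1 × N: no H
  Total hydrogens = 9.
Molecular formula: C9H9N

C9H9N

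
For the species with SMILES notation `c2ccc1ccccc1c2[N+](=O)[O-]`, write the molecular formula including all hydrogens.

Heavy atoms from the SMILES: 10 C, 1 N, 2 O.
Implicit hydrogens by atom environment:
  7 × C (aromatic): 1 H each → 7
  3 × C (aromatic): no H
  1 × N (charge +1): no H
  1 × O: no H
  1 × O (charge -1): no H
  Total hydrogens = 7.
Molecular formula: C10H7NO2

C10H7NO2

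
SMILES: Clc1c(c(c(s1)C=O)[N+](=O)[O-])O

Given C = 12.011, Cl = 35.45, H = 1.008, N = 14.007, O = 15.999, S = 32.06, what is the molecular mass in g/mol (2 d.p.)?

207.58

Molecular formula: C5H2ClNO4S.
M = 5×12.011 + 1×35.45 + 2×1.008 + 1×14.007 + 4×15.999 + 1×32.06 = 207.58 g/mol.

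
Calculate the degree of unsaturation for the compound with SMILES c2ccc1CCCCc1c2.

Molecular formula from the SMILES: C10H12.
DoU = (2C + 2 + N − H − X)/2 = (2·10 + 2 + 0 − 12 − 0)/2 = 10/2 = 5.
(Structurally: 2 ring(s) + 3 π bond(s) = 5.)

5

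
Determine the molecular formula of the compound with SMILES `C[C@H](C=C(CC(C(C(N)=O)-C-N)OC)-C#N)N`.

C11H20N4O2

Heavy atoms from the SMILES: 11 C, 4 N, 2 O.
Implicit hydrogens by atom environment:
  4 × C: 1 H each → 4
  3 × C: no H
  3 × N: 2 H each → 6
  2 × C: 3 H each → 6
  2 × C: 2 H each → 4
  2 × O: no H
  1 × N: no H
  Total hydrogens = 20.
Molecular formula: C11H20N4O2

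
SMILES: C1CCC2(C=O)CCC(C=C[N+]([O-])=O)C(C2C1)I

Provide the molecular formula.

Heavy atoms from the SMILES: 13 C, 1 I, 1 N, 3 O.
Implicit hydrogens by atom environment:
  6 × C: 2 H each → 12
  6 × C: 1 H each → 6
  2 × O: no H
  1 × C: no H
  1 × I: no H
  1 × N (charge +1): no H
  1 × O (charge -1): no H
  Total hydrogens = 18.
Molecular formula: C13H18INO3

C13H18INO3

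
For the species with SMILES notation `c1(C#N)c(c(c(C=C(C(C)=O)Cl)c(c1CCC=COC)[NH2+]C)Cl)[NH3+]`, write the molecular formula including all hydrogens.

Heavy atoms from the SMILES: 17 C, 2 Cl, 3 N, 2 O.
Implicit hydrogens by atom environment:
  6 × C (aromatic): no H
  3 × C: 3 H each → 9
  3 × C: 1 H each → 3
  3 × C: no H
  2 × C: 2 H each → 4
  2 × Cl: no H
  2 × O: no H
  1 × N (charge +1): 3 H
  1 × N (charge +1): 2 H
  1 × N: no H
  Total hydrogens = 21.
Net charge +2.
Molecular formula: [C17H21Cl2N3O2]2+

[C17H21Cl2N3O2]2+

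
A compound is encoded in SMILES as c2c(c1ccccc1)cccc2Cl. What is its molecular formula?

C12H9Cl

Heavy atoms from the SMILES: 12 C, 1 Cl.
Implicit hydrogens by atom environment:
  9 × C (aromatic): 1 H each → 9
  3 × C (aromatic): no H
  1 × Cl: no H
  Total hydrogens = 9.
Molecular formula: C12H9Cl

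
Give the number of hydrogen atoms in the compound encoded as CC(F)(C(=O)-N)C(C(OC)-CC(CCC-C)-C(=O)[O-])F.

Hydrogens are implicit in SMILES; fill each atom to its normal valence:
  4 × C: 2 H each → 8
  3 × C: 3 H each → 9
  3 × C: 1 H each → 3
  3 × C: no H
  3 × O: no H
  2 × F: no H
  1 × N: 2 H
  1 × O (charge -1): no H
  Total hydrogens = 22.

22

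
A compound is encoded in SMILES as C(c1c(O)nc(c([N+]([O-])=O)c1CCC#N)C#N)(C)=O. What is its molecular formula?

Heavy atoms from the SMILES: 11 C, 4 N, 4 O.
Implicit hydrogens by atom environment:
  5 × C (aromatic): no H
  3 × C: no H
  2 × C: 2 H each → 4
  2 × N: no H
  2 × O: no H
  1 × C: 3 H
  1 × N (aromatic): no H
  1 × N (charge +1): no H
  1 × O: 1 H
  1 × O (charge -1): no H
  Total hydrogens = 8.
Molecular formula: C11H8N4O4

C11H8N4O4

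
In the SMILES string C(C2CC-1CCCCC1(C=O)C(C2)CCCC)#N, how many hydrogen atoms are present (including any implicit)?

Hydrogens are implicit in SMILES; fill each atom to its normal valence:
  9 × C: 2 H each → 18
  4 × C: 1 H each → 4
  2 × C: no H
  1 × C: 3 H
  1 × N: no H
  1 × O: no H
  Total hydrogens = 25.

25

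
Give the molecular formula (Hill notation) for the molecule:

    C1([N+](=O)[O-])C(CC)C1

Heavy atoms from the SMILES: 5 C, 1 N, 2 O.
Implicit hydrogens by atom environment:
  2 × C: 2 H each → 4
  2 × C: 1 H each → 2
  1 × C: 3 H
  1 × N (charge +1): no H
  1 × O: no H
  1 × O (charge -1): no H
  Total hydrogens = 9.
Molecular formula: C5H9NO2

C5H9NO2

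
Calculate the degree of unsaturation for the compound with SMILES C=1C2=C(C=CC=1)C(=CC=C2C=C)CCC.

Molecular formula from the SMILES: C15H16.
DoU = (2C + 2 + N − H − X)/2 = (2·15 + 2 + 0 − 16 − 0)/2 = 16/2 = 8.
(Structurally: 2 ring(s) + 6 π bond(s) = 8.)

8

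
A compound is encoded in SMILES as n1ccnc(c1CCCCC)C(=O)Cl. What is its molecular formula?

C10H13ClN2O

Heavy atoms from the SMILES: 10 C, 1 Cl, 2 N, 1 O.
Implicit hydrogens by atom environment:
  4 × C: 2 H each → 8
  2 × C (aromatic): 1 H each → 2
  2 × C (aromatic): no H
  2 × N (aromatic): no H
  1 × C: 3 H
  1 × C: no H
  1 × Cl: no H
  1 × O: no H
  Total hydrogens = 13.
Molecular formula: C10H13ClN2O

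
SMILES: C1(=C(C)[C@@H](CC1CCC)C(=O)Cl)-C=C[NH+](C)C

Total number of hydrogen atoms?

Hydrogens are implicit in SMILES; fill each atom to its normal valence:
  4 × C: 3 H each → 12
  4 × C: 1 H each → 4
  3 × C: 2 H each → 6
  3 × C: no H
  1 × Cl: no H
  1 × N (charge +1): 1 H
  1 × O: no H
  Total hydrogens = 23.

23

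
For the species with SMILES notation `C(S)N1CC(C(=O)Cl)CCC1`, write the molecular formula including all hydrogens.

C7H12ClNOS

Heavy atoms from the SMILES: 7 C, 1 Cl, 1 N, 1 O, 1 S.
Implicit hydrogens by atom environment:
  5 × C: 2 H each → 10
  1 × C: 1 H
  1 × C: no H
  1 × Cl: no H
  1 × N: no H
  1 × O: no H
  1 × S: 1 H
  Total hydrogens = 12.
Molecular formula: C7H12ClNOS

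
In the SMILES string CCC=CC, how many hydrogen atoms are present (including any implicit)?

10

Hydrogens are implicit in SMILES; fill each atom to its normal valence:
  2 × C: 3 H each → 6
  2 × C: 1 H each → 2
  1 × C: 2 H
  Total hydrogens = 10.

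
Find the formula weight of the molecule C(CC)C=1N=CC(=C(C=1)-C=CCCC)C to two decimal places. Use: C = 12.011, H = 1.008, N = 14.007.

203.33

Molecular formula: C14H21N.
M = 14×12.011 + 21×1.008 + 1×14.007 = 203.33 g/mol.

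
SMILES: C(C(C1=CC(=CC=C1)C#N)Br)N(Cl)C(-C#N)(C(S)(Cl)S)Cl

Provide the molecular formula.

Heavy atoms from the SMILES: 1 Br, 12 C, 3 Cl, 3 N, 2 S.
Implicit hydrogens by atom environment:
  4 × C (aromatic): 1 H each → 4
  4 × C: no H
  3 × Cl: no H
  3 × N: no H
  2 × C (aromatic): no H
  2 × S: 1 H each → 2
  1 × Br: no H
  1 × C: 2 H
  1 × C: 1 H
  Total hydrogens = 9.
Molecular formula: C12H9BrCl3N3S2

C12H9BrCl3N3S2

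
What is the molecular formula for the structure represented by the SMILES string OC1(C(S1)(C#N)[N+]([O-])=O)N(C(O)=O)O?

C4H3N3O6S

Heavy atoms from the SMILES: 4 C, 3 N, 6 O, 1 S.
Implicit hydrogens by atom environment:
  4 × C: no H
  3 × O: 1 H each → 3
  2 × N: no H
  2 × O: no H
  1 × N (charge +1): no H
  1 × O (charge -1): no H
  1 × S: no H
  Total hydrogens = 3.
Molecular formula: C4H3N3O6S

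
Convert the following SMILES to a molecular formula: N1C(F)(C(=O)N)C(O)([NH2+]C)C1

Heavy atoms from the SMILES: 5 C, 1 F, 3 N, 2 O.
Implicit hydrogens by atom environment:
  3 × C: no H
  1 × C: 3 H
  1 × C: 2 H
  1 × F: no H
  1 × N (charge +1): 2 H
  1 × N: 2 H
  1 × N: 1 H
  1 × O: 1 H
  1 × O: no H
  Total hydrogens = 11.
Net charge +1.
Molecular formula: C5H11FN3O2+

C5H11FN3O2+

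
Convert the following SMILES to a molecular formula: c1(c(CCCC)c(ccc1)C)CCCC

Heavy atoms from the SMILES: 15 C.
Implicit hydrogens by atom environment:
  6 × C: 2 H each → 12
  3 × C: 3 H each → 9
  3 × C (aromatic): 1 H each → 3
  3 × C (aromatic): no H
  Total hydrogens = 24.
Molecular formula: C15H24

C15H24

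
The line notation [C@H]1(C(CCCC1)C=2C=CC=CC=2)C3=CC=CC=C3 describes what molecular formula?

C18H20

Heavy atoms from the SMILES: 18 C.
Implicit hydrogens by atom environment:
  10 × C (aromatic): 1 H each → 10
  4 × C: 2 H each → 8
  2 × C: 1 H each → 2
  2 × C (aromatic): no H
  Total hydrogens = 20.
Molecular formula: C18H20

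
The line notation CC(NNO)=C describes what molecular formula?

Heavy atoms from the SMILES: 3 C, 2 N, 1 O.
Implicit hydrogens by atom environment:
  2 × N: 1 H each → 2
  1 × C: 3 H
  1 × C: 2 H
  1 × C: no H
  1 × O: 1 H
  Total hydrogens = 8.
Molecular formula: C3H8N2O

C3H8N2O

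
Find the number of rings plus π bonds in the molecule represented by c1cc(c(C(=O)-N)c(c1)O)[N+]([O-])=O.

Molecular formula from the SMILES: C7H6N2O4.
DoU = (2C + 2 + N − H − X)/2 = (2·7 + 2 + 2 − 6 − 0)/2 = 12/2 = 6.
(Structurally: 1 ring(s) + 5 π bond(s) = 6.)

6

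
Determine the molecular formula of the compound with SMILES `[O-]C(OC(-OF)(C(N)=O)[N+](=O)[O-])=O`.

C3H2FN2O7-

Heavy atoms from the SMILES: 3 C, 1 F, 2 N, 7 O.
Implicit hydrogens by atom environment:
  5 × O: no H
  3 × C: no H
  2 × O (charge -1): no H
  1 × F: no H
  1 × N: 2 H
  1 × N (charge +1): no H
  Total hydrogens = 2.
Net charge -1.
Molecular formula: C3H2FN2O7-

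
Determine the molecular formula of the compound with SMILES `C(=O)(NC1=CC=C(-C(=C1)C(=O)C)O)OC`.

C10H11NO4

Heavy atoms from the SMILES: 10 C, 1 N, 4 O.
Implicit hydrogens by atom environment:
  3 × C (aromatic): 1 H each → 3
  3 × C (aromatic): no H
  3 × O: no H
  2 × C: 3 H each → 6
  2 × C: no H
  1 × N: 1 H
  1 × O: 1 H
  Total hydrogens = 11.
Molecular formula: C10H11NO4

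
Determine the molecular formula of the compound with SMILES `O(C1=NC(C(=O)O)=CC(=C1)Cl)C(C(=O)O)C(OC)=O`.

Heavy atoms from the SMILES: 10 C, 1 Cl, 1 N, 7 O.
Implicit hydrogens by atom environment:
  5 × O: no H
  3 × C (aromatic): no H
  3 × C: no H
  2 × C (aromatic): 1 H each → 2
  2 × O: 1 H each → 2
  1 × C: 3 H
  1 × C: 1 H
  1 × Cl: no H
  1 × N (aromatic): no H
  Total hydrogens = 8.
Molecular formula: C10H8ClNO7

C10H8ClNO7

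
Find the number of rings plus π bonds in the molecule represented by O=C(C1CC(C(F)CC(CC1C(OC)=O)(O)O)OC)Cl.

3

Molecular formula from the SMILES: C12H18ClFO6.
DoU = (2C + 2 + N − H − X)/2 = (2·12 + 2 + 0 − 18 − 2)/2 = 6/2 = 3.
(Structurally: 1 ring(s) + 2 π bond(s) = 3.)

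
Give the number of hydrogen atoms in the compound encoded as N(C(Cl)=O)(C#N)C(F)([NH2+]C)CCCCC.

16

Hydrogens are implicit in SMILES; fill each atom to its normal valence:
  4 × C: 2 H each → 8
  3 × C: no H
  2 × C: 3 H each → 6
  2 × N: no H
  1 × Cl: no H
  1 × F: no H
  1 × N (charge +1): 2 H
  1 × O: no H
  Total hydrogens = 16.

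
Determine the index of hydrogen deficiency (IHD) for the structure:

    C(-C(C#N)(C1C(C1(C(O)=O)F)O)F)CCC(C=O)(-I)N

Molecular formula from the SMILES: C11H13F2IN2O4.
DoU = (2C + 2 + N − H − X)/2 = (2·11 + 2 + 2 − 13 − 3)/2 = 10/2 = 5.
(Structurally: 1 ring(s) + 4 π bond(s) = 5.)

5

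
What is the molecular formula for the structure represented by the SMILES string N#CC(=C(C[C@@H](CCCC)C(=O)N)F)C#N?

Heavy atoms from the SMILES: 11 C, 1 F, 3 N, 1 O.
Implicit hydrogens by atom environment:
  5 × C: no H
  4 × C: 2 H each → 8
  2 × N: no H
  1 × C: 3 H
  1 × C: 1 H
  1 × F: no H
  1 × N: 2 H
  1 × O: no H
  Total hydrogens = 14.
Molecular formula: C11H14FN3O

C11H14FN3O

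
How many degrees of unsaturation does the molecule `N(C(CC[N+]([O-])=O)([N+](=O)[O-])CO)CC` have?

2

Molecular formula from the SMILES: C6H13N3O5.
DoU = (2C + 2 + N − H − X)/2 = (2·6 + 2 + 3 − 13 − 0)/2 = 4/2 = 2.
(Structurally: 0 ring(s) + 2 π bond(s) = 2.)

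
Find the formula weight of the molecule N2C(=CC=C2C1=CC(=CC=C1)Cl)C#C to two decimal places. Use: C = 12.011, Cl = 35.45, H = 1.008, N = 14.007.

201.65

Molecular formula: C12H8ClN.
M = 12×12.011 + 1×35.45 + 8×1.008 + 1×14.007 = 201.65 g/mol.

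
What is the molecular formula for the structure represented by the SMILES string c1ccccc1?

Heavy atoms from the SMILES: 6 C.
Implicit hydrogens by atom environment:
  6 × C (aromatic): 1 H each → 6
  Total hydrogens = 6.
Molecular formula: C6H6

C6H6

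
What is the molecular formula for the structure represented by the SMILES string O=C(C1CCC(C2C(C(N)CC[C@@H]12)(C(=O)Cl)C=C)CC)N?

Heavy atoms from the SMILES: 16 C, 1 Cl, 2 N, 2 O.
Implicit hydrogens by atom environment:
  6 × C: 2 H each → 12
  6 × C: 1 H each → 6
  3 × C: no H
  2 × N: 2 H each → 4
  2 × O: no H
  1 × C: 3 H
  1 × Cl: no H
  Total hydrogens = 25.
Molecular formula: C16H25ClN2O2

C16H25ClN2O2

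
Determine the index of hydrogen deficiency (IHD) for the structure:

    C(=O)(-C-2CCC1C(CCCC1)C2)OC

3

Molecular formula from the SMILES: C12H20O2.
DoU = (2C + 2 + N − H − X)/2 = (2·12 + 2 + 0 − 20 − 0)/2 = 6/2 = 3.
(Structurally: 2 ring(s) + 1 π bond(s) = 3.)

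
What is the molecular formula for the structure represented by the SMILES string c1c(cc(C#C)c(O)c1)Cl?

Heavy atoms from the SMILES: 8 C, 1 Cl, 1 O.
Implicit hydrogens by atom environment:
  3 × C (aromatic): 1 H each → 3
  3 × C (aromatic): no H
  1 × C: 1 H
  1 × C: no H
  1 × Cl: no H
  1 × O: 1 H
  Total hydrogens = 5.
Molecular formula: C8H5ClO

C8H5ClO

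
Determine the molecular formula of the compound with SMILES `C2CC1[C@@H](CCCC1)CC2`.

Heavy atoms from the SMILES: 10 C.
Implicit hydrogens by atom environment:
  8 × C: 2 H each → 16
  2 × C: 1 H each → 2
  Total hydrogens = 18.
Molecular formula: C10H18

C10H18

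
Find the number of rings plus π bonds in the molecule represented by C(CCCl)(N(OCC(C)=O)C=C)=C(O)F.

Molecular formula from the SMILES: C9H13ClFNO3.
DoU = (2C + 2 + N − H − X)/2 = (2·9 + 2 + 1 − 13 − 2)/2 = 6/2 = 3.
(Structurally: 0 ring(s) + 3 π bond(s) = 3.)

3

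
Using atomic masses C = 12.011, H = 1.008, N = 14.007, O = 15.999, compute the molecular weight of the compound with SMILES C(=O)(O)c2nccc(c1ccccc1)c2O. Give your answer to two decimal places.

215.21

Molecular formula: C12H9NO3.
M = 12×12.011 + 9×1.008 + 1×14.007 + 3×15.999 = 215.21 g/mol.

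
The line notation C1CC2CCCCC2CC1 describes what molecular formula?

Heavy atoms from the SMILES: 10 C.
Implicit hydrogens by atom environment:
  8 × C: 2 H each → 16
  2 × C: 1 H each → 2
  Total hydrogens = 18.
Molecular formula: C10H18

C10H18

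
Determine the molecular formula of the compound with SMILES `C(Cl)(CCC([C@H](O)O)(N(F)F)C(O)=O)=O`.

C6H8ClF2NO5

Heavy atoms from the SMILES: 6 C, 1 Cl, 2 F, 1 N, 5 O.
Implicit hydrogens by atom environment:
  3 × C: no H
  3 × O: 1 H each → 3
  2 × C: 2 H each → 4
  2 × F: no H
  2 × O: no H
  1 × C: 1 H
  1 × Cl: no H
  1 × N: no H
  Total hydrogens = 8.
Molecular formula: C6H8ClF2NO5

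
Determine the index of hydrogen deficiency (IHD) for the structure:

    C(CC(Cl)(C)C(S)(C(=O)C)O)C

Molecular formula from the SMILES: C8H15ClO2S.
DoU = (2C + 2 + N − H − X)/2 = (2·8 + 2 + 0 − 15 − 1)/2 = 2/2 = 1.
(Structurally: 0 ring(s) + 1 π bond(s) = 1.)

1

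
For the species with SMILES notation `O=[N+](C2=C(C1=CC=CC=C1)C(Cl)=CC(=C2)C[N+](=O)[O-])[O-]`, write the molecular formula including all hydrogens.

Heavy atoms from the SMILES: 13 C, 1 Cl, 2 N, 4 O.
Implicit hydrogens by atom environment:
  7 × C (aromatic): 1 H each → 7
  5 × C (aromatic): no H
  2 × N (charge +1): no H
  2 × O: no H
  2 × O (charge -1): no H
  1 × C: 2 H
  1 × Cl: no H
  Total hydrogens = 9.
Molecular formula: C13H9ClN2O4

C13H9ClN2O4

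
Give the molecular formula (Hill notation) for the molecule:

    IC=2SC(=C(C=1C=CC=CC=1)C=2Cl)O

C10H6ClIOS

Heavy atoms from the SMILES: 10 C, 1 Cl, 1 I, 1 O, 1 S.
Implicit hydrogens by atom environment:
  5 × C (aromatic): 1 H each → 5
  5 × C (aromatic): no H
  1 × Cl: no H
  1 × I: no H
  1 × O: 1 H
  1 × S (aromatic): no H
  Total hydrogens = 6.
Molecular formula: C10H6ClIOS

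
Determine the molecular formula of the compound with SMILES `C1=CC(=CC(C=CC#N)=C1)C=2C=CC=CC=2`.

Heavy atoms from the SMILES: 15 C, 1 N.
Implicit hydrogens by atom environment:
  9 × C (aromatic): 1 H each → 9
  3 × C (aromatic): no H
  2 × C: 1 H each → 2
  1 × C: no H
  1 × N: no H
  Total hydrogens = 11.
Molecular formula: C15H11N

C15H11N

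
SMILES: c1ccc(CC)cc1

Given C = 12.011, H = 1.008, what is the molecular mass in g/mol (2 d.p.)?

Molecular formula: C8H10.
M = 8×12.011 + 10×1.008 = 106.17 g/mol.

106.17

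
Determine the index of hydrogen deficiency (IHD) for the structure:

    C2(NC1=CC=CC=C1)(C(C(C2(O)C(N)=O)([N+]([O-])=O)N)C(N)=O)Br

8

Molecular formula from the SMILES: C12H14BrN5O5.
DoU = (2C + 2 + N − H − X)/2 = (2·12 + 2 + 5 − 14 − 1)/2 = 16/2 = 8.
(Structurally: 2 ring(s) + 6 π bond(s) = 8.)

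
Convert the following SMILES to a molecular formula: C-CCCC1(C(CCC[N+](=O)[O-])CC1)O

C11H21NO3

Heavy atoms from the SMILES: 11 C, 1 N, 3 O.
Implicit hydrogens by atom environment:
  8 × C: 2 H each → 16
  1 × C: 3 H
  1 × C: 1 H
  1 × C: no H
  1 × N (charge +1): no H
  1 × O: 1 H
  1 × O: no H
  1 × O (charge -1): no H
  Total hydrogens = 21.
Molecular formula: C11H21NO3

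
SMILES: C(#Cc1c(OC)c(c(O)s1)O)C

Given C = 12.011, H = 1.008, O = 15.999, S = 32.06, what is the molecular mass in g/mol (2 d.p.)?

Molecular formula: C8H8O3S.
M = 8×12.011 + 8×1.008 + 3×15.999 + 1×32.06 = 184.21 g/mol.

184.21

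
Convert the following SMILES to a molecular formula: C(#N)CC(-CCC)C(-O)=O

Heavy atoms from the SMILES: 7 C, 1 N, 2 O.
Implicit hydrogens by atom environment:
  3 × C: 2 H each → 6
  2 × C: no H
  1 × C: 3 H
  1 × C: 1 H
  1 × N: no H
  1 × O: 1 H
  1 × O: no H
  Total hydrogens = 11.
Molecular formula: C7H11NO2

C7H11NO2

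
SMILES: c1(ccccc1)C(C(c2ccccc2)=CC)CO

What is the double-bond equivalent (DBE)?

9

Molecular formula from the SMILES: C17H18O.
DoU = (2C + 2 + N − H − X)/2 = (2·17 + 2 + 0 − 18 − 0)/2 = 18/2 = 9.
(Structurally: 2 ring(s) + 7 π bond(s) = 9.)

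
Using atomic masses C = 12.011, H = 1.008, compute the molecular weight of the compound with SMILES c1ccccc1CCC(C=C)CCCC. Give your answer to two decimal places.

202.34

Molecular formula: C15H22.
M = 15×12.011 + 22×1.008 = 202.34 g/mol.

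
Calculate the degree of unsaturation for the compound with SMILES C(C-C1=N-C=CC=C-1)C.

4

Molecular formula from the SMILES: C8H11N.
DoU = (2C + 2 + N − H − X)/2 = (2·8 + 2 + 1 − 11 − 0)/2 = 8/2 = 4.
(Structurally: 1 ring(s) + 3 π bond(s) = 4.)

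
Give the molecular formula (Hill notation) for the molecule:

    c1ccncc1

C5H5N

Heavy atoms from the SMILES: 5 C, 1 N.
Implicit hydrogens by atom environment:
  5 × C (aromatic): 1 H each → 5
  1 × N (aromatic): no H
  Total hydrogens = 5.
Molecular formula: C5H5N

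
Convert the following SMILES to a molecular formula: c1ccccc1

Heavy atoms from the SMILES: 6 C.
Implicit hydrogens by atom environment:
  6 × C (aromatic): 1 H each → 6
  Total hydrogens = 6.
Molecular formula: C6H6

C6H6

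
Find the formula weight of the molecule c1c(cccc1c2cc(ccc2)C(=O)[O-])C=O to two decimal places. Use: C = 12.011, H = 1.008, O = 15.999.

225.22

Molecular formula: C14H9O3-.
M = 14×12.011 + 9×1.008 + 3×15.999 = 225.22 g/mol.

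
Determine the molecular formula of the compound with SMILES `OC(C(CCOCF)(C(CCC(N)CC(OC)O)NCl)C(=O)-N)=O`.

C13H25ClFN3O6

Heavy atoms from the SMILES: 13 C, 1 Cl, 1 F, 3 N, 6 O.
Implicit hydrogens by atom environment:
  6 × C: 2 H each → 12
  4 × O: no H
  3 × C: 1 H each → 3
  3 × C: no H
  2 × N: 2 H each → 4
  2 × O: 1 H each → 2
  1 × C: 3 H
  1 × Cl: no H
  1 × F: no H
  1 × N: 1 H
  Total hydrogens = 25.
Molecular formula: C13H25ClFN3O6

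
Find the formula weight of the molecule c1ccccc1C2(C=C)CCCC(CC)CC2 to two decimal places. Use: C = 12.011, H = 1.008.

228.38

Molecular formula: C17H24.
M = 17×12.011 + 24×1.008 = 228.38 g/mol.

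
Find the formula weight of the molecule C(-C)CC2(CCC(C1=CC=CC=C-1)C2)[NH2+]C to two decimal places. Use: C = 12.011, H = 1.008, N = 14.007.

218.36

Molecular formula: C15H24N+.
M = 15×12.011 + 24×1.008 + 1×14.007 = 218.36 g/mol.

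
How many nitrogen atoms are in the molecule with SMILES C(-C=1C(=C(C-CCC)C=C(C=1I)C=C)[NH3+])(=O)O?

1

The symbol for nitrogen appears 1 time in the SMILES.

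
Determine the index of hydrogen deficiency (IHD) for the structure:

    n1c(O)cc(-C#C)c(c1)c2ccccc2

Molecular formula from the SMILES: C13H9NO.
DoU = (2C + 2 + N − H − X)/2 = (2·13 + 2 + 1 − 9 − 0)/2 = 20/2 = 10.
(Structurally: 2 ring(s) + 8 π bond(s) = 10.)

10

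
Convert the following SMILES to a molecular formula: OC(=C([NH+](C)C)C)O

Heavy atoms from the SMILES: 5 C, 1 N, 2 O.
Implicit hydrogens by atom environment:
  3 × C: 3 H each → 9
  2 × C: no H
  2 × O: 1 H each → 2
  1 × N (charge +1): 1 H
  Total hydrogens = 12.
Net charge +1.
Molecular formula: C5H12NO2+

C5H12NO2+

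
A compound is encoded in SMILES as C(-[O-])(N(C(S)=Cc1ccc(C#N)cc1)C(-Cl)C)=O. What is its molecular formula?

Heavy atoms from the SMILES: 12 C, 1 Cl, 2 N, 2 O, 1 S.
Implicit hydrogens by atom environment:
  4 × C (aromatic): 1 H each → 4
  3 × C: no H
  2 × C: 1 H each → 2
  2 × C (aromatic): no H
  2 × N: no H
  1 × C: 3 H
  1 × Cl: no H
  1 × O: no H
  1 × O (charge -1): no H
  1 × S: 1 H
  Total hydrogens = 10.
Net charge -1.
Molecular formula: C12H10ClN2O2S-

C12H10ClN2O2S-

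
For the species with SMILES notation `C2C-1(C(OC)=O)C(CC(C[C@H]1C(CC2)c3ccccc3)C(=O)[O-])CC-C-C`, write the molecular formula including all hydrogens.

C23H31O4-

Heavy atoms from the SMILES: 23 C, 4 O.
Implicit hydrogens by atom environment:
  8 × C: 2 H each → 16
  5 × C (aromatic): 1 H each → 5
  4 × C: 1 H each → 4
  3 × C: no H
  3 × O: no H
  2 × C: 3 H each → 6
  1 × C (aromatic): no H
  1 × O (charge -1): no H
  Total hydrogens = 31.
Net charge -1.
Molecular formula: C23H31O4-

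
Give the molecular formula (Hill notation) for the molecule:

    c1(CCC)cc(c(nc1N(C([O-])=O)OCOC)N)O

Heavy atoms from the SMILES: 11 C, 3 N, 5 O.
Implicit hydrogens by atom environment:
  4 × C (aromatic): no H
  3 × C: 2 H each → 6
  3 × O: no H
  2 × C: 3 H each → 6
  1 × C (aromatic): 1 H
  1 × C: no H
  1 × N: 2 H
  1 × N (aromatic): no H
  1 × N: no H
  1 × O: 1 H
  1 × O (charge -1): no H
  Total hydrogens = 16.
Net charge -1.
Molecular formula: C11H16N3O5-

C11H16N3O5-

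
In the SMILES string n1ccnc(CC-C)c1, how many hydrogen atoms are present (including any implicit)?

Hydrogens are implicit in SMILES; fill each atom to its normal valence:
  3 × C (aromatic): 1 H each → 3
  2 × C: 2 H each → 4
  2 × N (aromatic): no H
  1 × C: 3 H
  1 × C (aromatic): no H
  Total hydrogens = 10.

10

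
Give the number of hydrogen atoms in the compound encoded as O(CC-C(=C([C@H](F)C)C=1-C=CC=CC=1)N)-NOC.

Hydrogens are implicit in SMILES; fill each atom to its normal valence:
  5 × C (aromatic): 1 H each → 5
  2 × C: 3 H each → 6
  2 × C: 2 H each → 4
  2 × C: no H
  2 × O: no H
  1 × C: 1 H
  1 × C (aromatic): no H
  1 × F: no H
  1 × N: 2 H
  1 × N: 1 H
  Total hydrogens = 19.

19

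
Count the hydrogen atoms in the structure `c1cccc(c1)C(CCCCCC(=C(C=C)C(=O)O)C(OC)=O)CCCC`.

32

Hydrogens are implicit in SMILES; fill each atom to its normal valence:
  9 × C: 2 H each → 18
  5 × C (aromatic): 1 H each → 5
  4 × C: no H
  3 × O: no H
  2 × C: 3 H each → 6
  2 × C: 1 H each → 2
  1 × C (aromatic): no H
  1 × O: 1 H
  Total hydrogens = 32.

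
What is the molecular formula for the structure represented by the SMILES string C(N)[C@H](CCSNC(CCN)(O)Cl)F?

C7H17ClFN3OS

Heavy atoms from the SMILES: 7 C, 1 Cl, 1 F, 3 N, 1 O, 1 S.
Implicit hydrogens by atom environment:
  5 × C: 2 H each → 10
  2 × N: 2 H each → 4
  1 × C: 1 H
  1 × C: no H
  1 × Cl: no H
  1 × F: no H
  1 × N: 1 H
  1 × O: 1 H
  1 × S: no H
  Total hydrogens = 17.
Molecular formula: C7H17ClFN3OS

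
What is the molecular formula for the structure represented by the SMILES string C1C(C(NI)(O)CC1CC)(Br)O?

Heavy atoms from the SMILES: 1 Br, 7 C, 1 I, 1 N, 2 O.
Implicit hydrogens by atom environment:
  3 × C: 2 H each → 6
  2 × C: no H
  2 × O: 1 H each → 2
  1 × Br: no H
  1 × C: 3 H
  1 × C: 1 H
  1 × I: no H
  1 × N: 1 H
  Total hydrogens = 13.
Molecular formula: C7H13BrINO2

C7H13BrINO2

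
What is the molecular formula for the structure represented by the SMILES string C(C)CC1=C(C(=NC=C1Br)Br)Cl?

C8H8Br2ClN

Heavy atoms from the SMILES: 2 Br, 8 C, 1 Cl, 1 N.
Implicit hydrogens by atom environment:
  4 × C (aromatic): no H
  2 × Br: no H
  2 × C: 2 H each → 4
  1 × C: 3 H
  1 × C (aromatic): 1 H
  1 × Cl: no H
  1 × N (aromatic): no H
  Total hydrogens = 8.
Molecular formula: C8H8Br2ClN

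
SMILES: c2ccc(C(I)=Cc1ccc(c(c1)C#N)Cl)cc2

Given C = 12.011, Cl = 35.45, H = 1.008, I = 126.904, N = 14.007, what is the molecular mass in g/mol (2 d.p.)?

365.60

Molecular formula: C15H9ClIN.
M = 15×12.011 + 1×35.45 + 9×1.008 + 1×126.904 + 1×14.007 = 365.60 g/mol.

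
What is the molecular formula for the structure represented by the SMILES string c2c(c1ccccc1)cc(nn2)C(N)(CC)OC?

Heavy atoms from the SMILES: 14 C, 3 N, 1 O.
Implicit hydrogens by atom environment:
  7 × C (aromatic): 1 H each → 7
  3 × C (aromatic): no H
  2 × C: 3 H each → 6
  2 × N (aromatic): no H
  1 × C: 2 H
  1 × C: no H
  1 × N: 2 H
  1 × O: no H
  Total hydrogens = 17.
Molecular formula: C14H17N3O

C14H17N3O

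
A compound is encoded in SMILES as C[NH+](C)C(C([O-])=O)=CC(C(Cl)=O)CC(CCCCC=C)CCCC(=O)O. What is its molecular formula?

C19H30ClNO5

Heavy atoms from the SMILES: 19 C, 1 Cl, 1 N, 5 O.
Implicit hydrogens by atom environment:
  9 × C: 2 H each → 18
  4 × C: 1 H each → 4
  4 × C: no H
  3 × O: no H
  2 × C: 3 H each → 6
  1 × Cl: no H
  1 × N (charge +1): 1 H
  1 × O: 1 H
  1 × O (charge -1): no H
  Total hydrogens = 30.
Molecular formula: C19H30ClNO5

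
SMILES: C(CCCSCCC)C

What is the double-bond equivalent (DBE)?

0

Molecular formula from the SMILES: C8H18S.
DoU = (2C + 2 + N − H − X)/2 = (2·8 + 2 + 0 − 18 − 0)/2 = 0/2 = 0.
(Structurally: 0 ring(s) + 0 π bond(s) = 0.)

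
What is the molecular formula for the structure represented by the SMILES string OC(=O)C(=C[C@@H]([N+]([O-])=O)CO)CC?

C7H11NO5

Heavy atoms from the SMILES: 7 C, 1 N, 5 O.
Implicit hydrogens by atom environment:
  2 × C: 2 H each → 4
  2 × C: 1 H each → 2
  2 × C: no H
  2 × O: 1 H each → 2
  2 × O: no H
  1 × C: 3 H
  1 × N (charge +1): no H
  1 × O (charge -1): no H
  Total hydrogens = 11.
Molecular formula: C7H11NO5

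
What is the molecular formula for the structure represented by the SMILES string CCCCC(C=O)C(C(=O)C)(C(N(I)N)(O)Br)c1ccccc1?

Heavy atoms from the SMILES: 1 Br, 16 C, 1 I, 2 N, 3 O.
Implicit hydrogens by atom environment:
  5 × C (aromatic): 1 H each → 5
  3 × C: 2 H each → 6
  3 × C: no H
  2 × C: 3 H each → 6
  2 × C: 1 H each → 2
  2 × O: no H
  1 × Br: no H
  1 × C (aromatic): no H
  1 × I: no H
  1 × N: 2 H
  1 × N: no H
  1 × O: 1 H
  Total hydrogens = 22.
Molecular formula: C16H22BrIN2O3

C16H22BrIN2O3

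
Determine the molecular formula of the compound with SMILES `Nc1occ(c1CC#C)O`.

C7H7NO2

Heavy atoms from the SMILES: 7 C, 1 N, 2 O.
Implicit hydrogens by atom environment:
  3 × C (aromatic): no H
  1 × C: 2 H
  1 × C (aromatic): 1 H
  1 × C: 1 H
  1 × C: no H
  1 × N: 2 H
  1 × O: 1 H
  1 × O (aromatic): no H
  Total hydrogens = 7.
Molecular formula: C7H7NO2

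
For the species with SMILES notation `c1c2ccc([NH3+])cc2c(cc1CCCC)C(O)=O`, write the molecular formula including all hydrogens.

Heavy atoms from the SMILES: 15 C, 1 N, 2 O.
Implicit hydrogens by atom environment:
  5 × C (aromatic): 1 H each → 5
  5 × C (aromatic): no H
  3 × C: 2 H each → 6
  1 × C: 3 H
  1 × C: no H
  1 × N (charge +1): 3 H
  1 × O: 1 H
  1 × O: no H
  Total hydrogens = 18.
Net charge +1.
Molecular formula: C15H18NO2+

C15H18NO2+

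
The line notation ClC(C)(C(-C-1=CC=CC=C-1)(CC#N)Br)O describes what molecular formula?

Heavy atoms from the SMILES: 1 Br, 11 C, 1 Cl, 1 N, 1 O.
Implicit hydrogens by atom environment:
  5 × C (aromatic): 1 H each → 5
  3 × C: no H
  1 × Br: no H
  1 × C: 3 H
  1 × C: 2 H
  1 × C (aromatic): no H
  1 × Cl: no H
  1 × N: no H
  1 × O: 1 H
  Total hydrogens = 11.
Molecular formula: C11H11BrClNO

C11H11BrClNO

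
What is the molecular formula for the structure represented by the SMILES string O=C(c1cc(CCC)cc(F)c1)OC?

Heavy atoms from the SMILES: 11 C, 1 F, 2 O.
Implicit hydrogens by atom environment:
  3 × C (aromatic): 1 H each → 3
  3 × C (aromatic): no H
  2 × C: 3 H each → 6
  2 × C: 2 H each → 4
  2 × O: no H
  1 × C: no H
  1 × F: no H
  Total hydrogens = 13.
Molecular formula: C11H13FO2

C11H13FO2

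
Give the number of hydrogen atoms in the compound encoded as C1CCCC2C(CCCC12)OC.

Hydrogens are implicit in SMILES; fill each atom to its normal valence:
  7 × C: 2 H each → 14
  3 × C: 1 H each → 3
  1 × C: 3 H
  1 × O: no H
  Total hydrogens = 20.

20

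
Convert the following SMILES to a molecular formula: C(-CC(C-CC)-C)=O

C7H14O

Heavy atoms from the SMILES: 7 C, 1 O.
Implicit hydrogens by atom environment:
  3 × C: 2 H each → 6
  2 × C: 3 H each → 6
  2 × C: 1 H each → 2
  1 × O: no H
  Total hydrogens = 14.
Molecular formula: C7H14O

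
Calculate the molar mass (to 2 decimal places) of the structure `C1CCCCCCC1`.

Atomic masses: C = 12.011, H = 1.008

Molecular formula: C8H16.
M = 8×12.011 + 16×1.008 = 112.22 g/mol.

112.22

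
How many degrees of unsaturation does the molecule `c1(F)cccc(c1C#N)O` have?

6

Molecular formula from the SMILES: C7H4FNO.
DoU = (2C + 2 + N − H − X)/2 = (2·7 + 2 + 1 − 4 − 1)/2 = 12/2 = 6.
(Structurally: 1 ring(s) + 5 π bond(s) = 6.)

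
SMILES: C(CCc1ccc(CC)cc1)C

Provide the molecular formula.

Heavy atoms from the SMILES: 12 C.
Implicit hydrogens by atom environment:
  4 × C: 2 H each → 8
  4 × C (aromatic): 1 H each → 4
  2 × C: 3 H each → 6
  2 × C (aromatic): no H
  Total hydrogens = 18.
Molecular formula: C12H18

C12H18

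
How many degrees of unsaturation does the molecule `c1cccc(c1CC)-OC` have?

4

Molecular formula from the SMILES: C9H12O.
DoU = (2C + 2 + N − H − X)/2 = (2·9 + 2 + 0 − 12 − 0)/2 = 8/2 = 4.
(Structurally: 1 ring(s) + 3 π bond(s) = 4.)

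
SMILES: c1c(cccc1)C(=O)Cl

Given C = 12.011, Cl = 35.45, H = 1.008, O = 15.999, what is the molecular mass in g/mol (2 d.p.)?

Molecular formula: C7H5ClO.
M = 7×12.011 + 1×35.45 + 5×1.008 + 1×15.999 = 140.57 g/mol.

140.57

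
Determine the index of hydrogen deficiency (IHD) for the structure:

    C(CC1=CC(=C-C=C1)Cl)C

4

Molecular formula from the SMILES: C9H11Cl.
DoU = (2C + 2 + N − H − X)/2 = (2·9 + 2 + 0 − 11 − 1)/2 = 8/2 = 4.
(Structurally: 1 ring(s) + 3 π bond(s) = 4.)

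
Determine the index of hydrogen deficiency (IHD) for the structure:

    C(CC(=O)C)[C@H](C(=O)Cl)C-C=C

3

Molecular formula from the SMILES: C9H13ClO2.
DoU = (2C + 2 + N − H − X)/2 = (2·9 + 2 + 0 − 13 − 1)/2 = 6/2 = 3.
(Structurally: 0 ring(s) + 3 π bond(s) = 3.)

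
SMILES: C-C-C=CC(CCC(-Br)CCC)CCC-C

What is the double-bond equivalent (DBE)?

1

Molecular formula from the SMILES: C15H29Br.
DoU = (2C + 2 + N − H − X)/2 = (2·15 + 2 + 0 − 29 − 1)/2 = 2/2 = 1.
(Structurally: 0 ring(s) + 1 π bond(s) = 1.)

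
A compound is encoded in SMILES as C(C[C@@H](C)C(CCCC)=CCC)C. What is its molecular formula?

C13H26

Heavy atoms from the SMILES: 13 C.
Implicit hydrogens by atom environment:
  6 × C: 2 H each → 12
  4 × C: 3 H each → 12
  2 × C: 1 H each → 2
  1 × C: no H
  Total hydrogens = 26.
Molecular formula: C13H26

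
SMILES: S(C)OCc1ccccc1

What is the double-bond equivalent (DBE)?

4

Molecular formula from the SMILES: C8H10OS.
DoU = (2C + 2 + N − H − X)/2 = (2·8 + 2 + 0 − 10 − 0)/2 = 8/2 = 4.
(Structurally: 1 ring(s) + 3 π bond(s) = 4.)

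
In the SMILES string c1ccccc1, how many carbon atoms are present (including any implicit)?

6

The symbol for carbon appears 6 times in the SMILES. Lowercase c denotes aromatic carbon and counts toward C.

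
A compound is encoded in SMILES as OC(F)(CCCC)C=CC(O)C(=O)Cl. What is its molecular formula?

C9H14ClFO3

Heavy atoms from the SMILES: 9 C, 1 Cl, 1 F, 3 O.
Implicit hydrogens by atom environment:
  3 × C: 2 H each → 6
  3 × C: 1 H each → 3
  2 × C: no H
  2 × O: 1 H each → 2
  1 × C: 3 H
  1 × Cl: no H
  1 × F: no H
  1 × O: no H
  Total hydrogens = 14.
Molecular formula: C9H14ClFO3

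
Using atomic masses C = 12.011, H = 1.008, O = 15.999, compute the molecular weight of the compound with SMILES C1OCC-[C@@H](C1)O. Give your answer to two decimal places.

102.13

Molecular formula: C5H10O2.
M = 5×12.011 + 10×1.008 + 2×15.999 = 102.13 g/mol.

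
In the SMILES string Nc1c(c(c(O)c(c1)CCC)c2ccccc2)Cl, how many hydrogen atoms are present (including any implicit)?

16

Hydrogens are implicit in SMILES; fill each atom to its normal valence:
  6 × C (aromatic): 1 H each → 6
  6 × C (aromatic): no H
  2 × C: 2 H each → 4
  1 × C: 3 H
  1 × Cl: no H
  1 × N: 2 H
  1 × O: 1 H
  Total hydrogens = 16.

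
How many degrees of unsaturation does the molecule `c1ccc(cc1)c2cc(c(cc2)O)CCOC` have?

8

Molecular formula from the SMILES: C15H16O2.
DoU = (2C + 2 + N − H − X)/2 = (2·15 + 2 + 0 − 16 − 0)/2 = 16/2 = 8.
(Structurally: 2 ring(s) + 6 π bond(s) = 8.)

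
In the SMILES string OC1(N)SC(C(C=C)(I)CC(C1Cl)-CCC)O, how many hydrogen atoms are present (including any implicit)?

Hydrogens are implicit in SMILES; fill each atom to its normal valence:
  4 × C: 2 H each → 8
  4 × C: 1 H each → 4
  2 × C: no H
  2 × O: 1 H each → 2
  1 × C: 3 H
  1 × Cl: no H
  1 × I: no H
  1 × N: 2 H
  1 × S: no H
  Total hydrogens = 19.

19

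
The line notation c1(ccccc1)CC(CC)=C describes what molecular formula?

Heavy atoms from the SMILES: 11 C.
Implicit hydrogens by atom environment:
  5 × C (aromatic): 1 H each → 5
  3 × C: 2 H each → 6
  1 × C: 3 H
  1 × C: no H
  1 × C (aromatic): no H
  Total hydrogens = 14.
Molecular formula: C11H14

C11H14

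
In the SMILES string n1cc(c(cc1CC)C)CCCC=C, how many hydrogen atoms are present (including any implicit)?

Hydrogens are implicit in SMILES; fill each atom to its normal valence:
  5 × C: 2 H each → 10
  3 × C (aromatic): no H
  2 × C: 3 H each → 6
  2 × C (aromatic): 1 H each → 2
  1 × C: 1 H
  1 × N (aromatic): no H
  Total hydrogens = 19.

19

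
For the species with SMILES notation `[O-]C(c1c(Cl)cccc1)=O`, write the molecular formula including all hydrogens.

Heavy atoms from the SMILES: 7 C, 1 Cl, 2 O.
Implicit hydrogens by atom environment:
  4 × C (aromatic): 1 H each → 4
  2 × C (aromatic): no H
  1 × C: no H
  1 × Cl: no H
  1 × O: no H
  1 × O (charge -1): no H
  Total hydrogens = 4.
Net charge -1.
Molecular formula: C7H4ClO2-

C7H4ClO2-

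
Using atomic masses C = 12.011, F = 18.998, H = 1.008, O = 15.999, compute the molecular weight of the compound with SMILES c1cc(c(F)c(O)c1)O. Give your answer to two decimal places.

Molecular formula: C6H5FO2.
M = 6×12.011 + 1×18.998 + 5×1.008 + 2×15.999 = 128.10 g/mol.

128.10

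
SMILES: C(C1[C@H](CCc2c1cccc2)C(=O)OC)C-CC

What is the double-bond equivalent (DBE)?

Molecular formula from the SMILES: C16H22O2.
DoU = (2C + 2 + N − H − X)/2 = (2·16 + 2 + 0 − 22 − 0)/2 = 12/2 = 6.
(Structurally: 2 ring(s) + 4 π bond(s) = 6.)

6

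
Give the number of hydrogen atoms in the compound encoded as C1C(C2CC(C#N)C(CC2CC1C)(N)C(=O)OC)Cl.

Hydrogens are implicit in SMILES; fill each atom to its normal valence:
  5 × C: 1 H each → 5
  4 × C: 2 H each → 8
  3 × C: no H
  2 × C: 3 H each → 6
  2 × O: no H
  1 × Cl: no H
  1 × N: 2 H
  1 × N: no H
  Total hydrogens = 21.

21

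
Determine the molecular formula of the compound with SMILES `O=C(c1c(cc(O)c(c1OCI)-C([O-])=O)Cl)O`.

C9H5ClIO6-

Heavy atoms from the SMILES: 9 C, 1 Cl, 1 I, 6 O.
Implicit hydrogens by atom environment:
  5 × C (aromatic): no H
  3 × O: no H
  2 × C: no H
  2 × O: 1 H each → 2
  1 × C: 2 H
  1 × C (aromatic): 1 H
  1 × Cl: no H
  1 × I: no H
  1 × O (charge -1): no H
  Total hydrogens = 5.
Net charge -1.
Molecular formula: C9H5ClIO6-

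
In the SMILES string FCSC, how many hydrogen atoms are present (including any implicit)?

5

Hydrogens are implicit in SMILES; fill each atom to its normal valence:
  1 × C: 3 H
  1 × C: 2 H
  1 × F: no H
  1 × S: no H
  Total hydrogens = 5.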